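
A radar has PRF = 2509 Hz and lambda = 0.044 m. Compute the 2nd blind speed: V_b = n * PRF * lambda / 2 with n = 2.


V_blind = 2 * 2509 * 0.044 / 2 = 110.4 m/s

110.4 m/s


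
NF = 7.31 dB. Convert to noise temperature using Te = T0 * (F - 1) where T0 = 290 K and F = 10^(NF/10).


NF_lin = 10^(7.31/10) = 5.382698
Te = 290 * (5.382698 - 1) = 1271.0 K

1271.0 K


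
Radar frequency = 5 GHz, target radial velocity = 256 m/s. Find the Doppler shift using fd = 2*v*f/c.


fd = 2 * 256 * 5000000000.0 / 3e8 = 8533.3 Hz

8533.3 Hz


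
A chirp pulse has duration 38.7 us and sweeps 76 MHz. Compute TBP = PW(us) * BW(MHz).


TBP = 38.7 * 76 = 2941.2

2941.2


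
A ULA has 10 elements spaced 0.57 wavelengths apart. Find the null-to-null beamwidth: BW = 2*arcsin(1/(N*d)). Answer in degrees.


1/(N*d) = 1/(10*0.57) = 0.175439
BW = 2*arcsin(0.175439) = 20.2 degrees

20.2 degrees


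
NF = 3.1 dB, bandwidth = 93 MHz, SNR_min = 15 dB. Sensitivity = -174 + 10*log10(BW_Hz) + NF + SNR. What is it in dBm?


10*log10(93000000.0) = 79.68
S = -174 + 79.68 + 3.1 + 15 = -76.2 dBm

-76.2 dBm


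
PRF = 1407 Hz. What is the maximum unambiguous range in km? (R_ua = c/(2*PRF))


R_ua = 3e8 / (2 * 1407) = 106609.8 m = 106.6 km

106.6 km


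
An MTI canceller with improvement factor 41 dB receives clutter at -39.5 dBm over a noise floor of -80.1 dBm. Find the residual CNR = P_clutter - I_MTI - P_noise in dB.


CNR = -39.5 - 41 - (-80.1) = -0.4 dB

-0.4 dB


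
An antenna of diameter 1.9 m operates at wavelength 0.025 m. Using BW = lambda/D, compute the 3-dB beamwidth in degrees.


BW_rad = 0.025 / 1.9 = 0.013158
BW_deg = 0.75 degrees

0.75 degrees


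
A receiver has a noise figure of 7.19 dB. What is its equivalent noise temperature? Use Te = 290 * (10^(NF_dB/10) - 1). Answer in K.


NF_lin = 10^(7.19/10) = 5.236004
Te = 290 * (5.236004 - 1) = 1228.4 K

1228.4 K


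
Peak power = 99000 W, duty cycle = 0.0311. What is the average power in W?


P_avg = 99000 * 0.0311 = 3078.9 W

3078.9 W


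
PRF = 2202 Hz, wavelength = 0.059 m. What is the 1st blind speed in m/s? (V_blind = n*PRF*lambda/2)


V_blind = 1 * 2202 * 0.059 / 2 = 65.0 m/s

65.0 m/s


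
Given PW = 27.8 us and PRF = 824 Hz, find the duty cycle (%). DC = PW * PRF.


DC = 27.8e-6 * 824 * 100 = 2.29%

2.29%


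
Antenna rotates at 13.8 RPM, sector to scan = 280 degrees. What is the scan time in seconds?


t = 280 / (13.8 * 360) * 60 = 3.38 s

3.38 s


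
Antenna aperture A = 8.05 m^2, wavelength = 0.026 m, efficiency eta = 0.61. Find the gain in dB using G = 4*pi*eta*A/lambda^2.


G_linear = 4*pi*0.61*8.05/0.026^2 = 91282.79
G_dB = 10*log10(91282.79) = 49.6 dB

49.6 dB


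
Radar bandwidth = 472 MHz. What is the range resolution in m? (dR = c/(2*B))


dR = 3e8 / (2 * 472000000.0) = 0.32 m

0.32 m


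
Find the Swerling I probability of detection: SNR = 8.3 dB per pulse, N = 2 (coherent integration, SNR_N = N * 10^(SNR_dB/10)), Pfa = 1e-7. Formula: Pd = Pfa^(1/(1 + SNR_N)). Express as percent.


SNR_lin = 10^(8.3/10) = 6.76083
SNR_N = 2 * 6.76083 = 13.52166
1/(1 + SNR_N) = 1/14.52166 = 0.0688627
Pd = (1e-7)^0.0688627 = 0.32958
Pd = 33.0%

33.0%


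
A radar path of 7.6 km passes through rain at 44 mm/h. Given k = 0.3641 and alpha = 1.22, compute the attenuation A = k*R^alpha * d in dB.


gamma = 0.3641 * 44^1.22 = 36.832648 dB/km
A = 36.832648 * 7.6 = 279.93 dB

279.93 dB


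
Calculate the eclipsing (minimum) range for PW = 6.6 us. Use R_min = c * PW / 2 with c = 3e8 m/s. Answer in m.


R_min = 3e8 * 6.6e-6 / 2 = 990.0 m

990.0 m


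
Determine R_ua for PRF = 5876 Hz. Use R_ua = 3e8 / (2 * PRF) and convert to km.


R_ua = 3e8 / (2 * 5876) = 25527.6 m = 25.5 km

25.5 km


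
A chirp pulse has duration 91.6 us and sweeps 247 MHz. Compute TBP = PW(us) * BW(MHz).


TBP = 91.6 * 247 = 22625.2

22625.2


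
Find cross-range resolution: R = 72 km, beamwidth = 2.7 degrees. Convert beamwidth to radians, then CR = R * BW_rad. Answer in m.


BW_rad = 0.04712389
CR = 72000 * 0.04712389 = 3392.9 m

3392.9 m


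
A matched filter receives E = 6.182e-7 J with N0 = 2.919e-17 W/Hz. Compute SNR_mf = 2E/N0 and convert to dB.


SNR_lin = 2 * 6.182e-7 / 2.919e-17 = 4.236e10
SNR_dB = 10*log10(4.236e10) = 106.3 dB

106.3 dB


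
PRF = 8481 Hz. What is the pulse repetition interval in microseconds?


PRI = 1/8481 = 0.0001179106 s = 117.9 us

117.9 us


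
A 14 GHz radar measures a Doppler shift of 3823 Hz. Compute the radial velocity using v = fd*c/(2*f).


v = 3823 * 3e8 / (2 * 14000000000.0) = 41.0 m/s

41.0 m/s


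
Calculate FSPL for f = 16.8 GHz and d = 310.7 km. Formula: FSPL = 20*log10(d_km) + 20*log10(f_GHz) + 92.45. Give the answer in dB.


20*log10(310.7) = 49.85
20*log10(16.8) = 24.51
FSPL = 166.8 dB

166.8 dB


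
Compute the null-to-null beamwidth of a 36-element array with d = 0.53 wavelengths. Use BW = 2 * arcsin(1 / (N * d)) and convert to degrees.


1/(N*d) = 1/(36*0.53) = 0.052411
BW = 2*arcsin(0.052411) = 6.0 degrees

6.0 degrees


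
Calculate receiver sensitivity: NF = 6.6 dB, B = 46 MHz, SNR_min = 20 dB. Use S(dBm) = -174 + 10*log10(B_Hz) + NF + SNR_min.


10*log10(46000000.0) = 76.63
S = -174 + 76.63 + 6.6 + 20 = -70.8 dBm

-70.8 dBm


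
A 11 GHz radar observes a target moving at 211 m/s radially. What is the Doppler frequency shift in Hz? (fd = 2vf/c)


fd = 2 * 211 * 11000000000.0 / 3e8 = 15473.3 Hz

15473.3 Hz


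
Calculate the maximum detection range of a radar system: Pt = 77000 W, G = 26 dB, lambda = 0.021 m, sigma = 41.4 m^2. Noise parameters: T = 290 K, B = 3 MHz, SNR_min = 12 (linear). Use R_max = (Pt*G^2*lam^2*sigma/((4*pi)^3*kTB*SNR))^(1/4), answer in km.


G_lin = 10^(26/10) = 398.107171
R^4 = 77000 * 398.107171^2 * 0.021^2 * 41.4 / ((4*pi)^3 * 1.38e-23 * 290 * 3000000.0 * 12)
R^4 = 7.79328e17 m^4
R_max = (7.79328e17)^(1/4) = 29711.9 m = 29.7 km

29.7 km


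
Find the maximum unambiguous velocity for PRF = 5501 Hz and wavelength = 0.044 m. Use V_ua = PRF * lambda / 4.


V_ua = 5501 * 0.044 / 4 = 60.5 m/s

60.5 m/s


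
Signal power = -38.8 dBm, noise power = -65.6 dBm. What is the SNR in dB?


SNR = -38.8 - (-65.6) = 26.8 dB

26.8 dB


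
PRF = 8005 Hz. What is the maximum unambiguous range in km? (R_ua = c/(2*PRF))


R_ua = 3e8 / (2 * 8005) = 18738.3 m = 18.7 km

18.7 km


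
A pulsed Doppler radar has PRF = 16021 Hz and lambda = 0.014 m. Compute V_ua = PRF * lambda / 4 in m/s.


V_ua = 16021 * 0.014 / 4 = 56.1 m/s

56.1 m/s


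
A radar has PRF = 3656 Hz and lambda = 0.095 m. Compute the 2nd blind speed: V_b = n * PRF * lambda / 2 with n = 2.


V_blind = 2 * 3656 * 0.095 / 2 = 347.3 m/s

347.3 m/s


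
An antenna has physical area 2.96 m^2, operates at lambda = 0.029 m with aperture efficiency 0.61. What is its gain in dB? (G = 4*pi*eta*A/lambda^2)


G_linear = 4*pi*0.61*2.96/0.029^2 = 26979.59
G_dB = 10*log10(26979.59) = 44.3 dB

44.3 dB


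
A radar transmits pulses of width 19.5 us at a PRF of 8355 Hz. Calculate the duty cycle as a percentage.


DC = 19.5e-6 * 8355 * 100 = 16.29%

16.29%


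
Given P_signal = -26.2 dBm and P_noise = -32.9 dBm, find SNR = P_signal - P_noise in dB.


SNR = -26.2 - (-32.9) = 6.7 dB

6.7 dB


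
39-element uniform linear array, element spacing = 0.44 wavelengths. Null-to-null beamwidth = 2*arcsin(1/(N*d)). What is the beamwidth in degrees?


1/(N*d) = 1/(39*0.44) = 0.058275
BW = 2*arcsin(0.058275) = 6.7 degrees

6.7 degrees


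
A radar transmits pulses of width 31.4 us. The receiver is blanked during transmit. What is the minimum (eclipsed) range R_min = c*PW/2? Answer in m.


R_min = 3e8 * 31.4e-6 / 2 = 4710.0 m

4710.0 m


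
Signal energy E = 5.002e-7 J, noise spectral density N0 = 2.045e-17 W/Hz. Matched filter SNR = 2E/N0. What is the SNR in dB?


SNR_lin = 2 * 5.002e-7 / 2.045e-17 = 4.892e10
SNR_dB = 10*log10(4.892e10) = 106.9 dB

106.9 dB


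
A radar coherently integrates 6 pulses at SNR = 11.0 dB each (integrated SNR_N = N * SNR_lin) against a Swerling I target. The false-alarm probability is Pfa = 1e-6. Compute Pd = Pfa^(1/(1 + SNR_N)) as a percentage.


SNR_lin = 10^(11.0/10) = 12.58925
SNR_N = 6 * 12.58925 = 75.5355
1/(1 + SNR_N) = 1/76.5355 = 0.0130658
Pd = (1e-6)^0.0130658 = 0.83484
Pd = 83.5%

83.5%


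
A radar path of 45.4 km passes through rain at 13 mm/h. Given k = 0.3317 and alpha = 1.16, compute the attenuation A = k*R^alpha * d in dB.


gamma = 0.3317 * 13^1.16 = 6.500096 dB/km
A = 6.500096 * 45.4 = 295.1 dB

295.1 dB


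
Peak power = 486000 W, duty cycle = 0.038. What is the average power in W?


P_avg = 486000 * 0.038 = 18468.0 W

18468.0 W


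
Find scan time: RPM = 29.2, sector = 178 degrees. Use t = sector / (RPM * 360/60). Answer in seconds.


t = 178 / (29.2 * 360) * 60 = 1.02 s

1.02 s


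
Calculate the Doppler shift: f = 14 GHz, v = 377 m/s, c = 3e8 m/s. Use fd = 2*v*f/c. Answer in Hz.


fd = 2 * 377 * 14000000000.0 / 3e8 = 35186.7 Hz

35186.7 Hz


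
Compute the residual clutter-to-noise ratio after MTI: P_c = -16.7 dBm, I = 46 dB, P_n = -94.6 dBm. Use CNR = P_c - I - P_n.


CNR = -16.7 - 46 - (-94.6) = 31.9 dB

31.9 dB


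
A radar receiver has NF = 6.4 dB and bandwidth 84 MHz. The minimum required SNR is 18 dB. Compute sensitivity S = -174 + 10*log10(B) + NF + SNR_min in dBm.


10*log10(84000000.0) = 79.24
S = -174 + 79.24 + 6.4 + 18 = -70.4 dBm

-70.4 dBm


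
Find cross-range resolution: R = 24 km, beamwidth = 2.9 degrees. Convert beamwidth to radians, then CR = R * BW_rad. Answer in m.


BW_rad = 0.050614548
CR = 24000 * 0.050614548 = 1214.7 m

1214.7 m


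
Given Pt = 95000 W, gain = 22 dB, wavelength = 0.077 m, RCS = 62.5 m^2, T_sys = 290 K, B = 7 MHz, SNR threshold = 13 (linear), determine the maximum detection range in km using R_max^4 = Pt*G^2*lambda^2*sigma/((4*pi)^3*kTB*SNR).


G_lin = 10^(22/10) = 158.489319
R^4 = 95000 * 158.489319^2 * 0.077^2 * 62.5 / ((4*pi)^3 * 1.38e-23 * 290 * 7000000.0 * 13)
R^4 = 1.22359e18 m^4
R_max = (1.22359e18)^(1/4) = 33259.0 m = 33.3 km

33.3 km


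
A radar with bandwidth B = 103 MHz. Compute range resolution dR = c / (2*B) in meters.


dR = 3e8 / (2 * 103000000.0) = 1.46 m

1.46 m


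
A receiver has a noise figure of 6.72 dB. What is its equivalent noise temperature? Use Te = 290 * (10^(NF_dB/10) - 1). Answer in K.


NF_lin = 10^(6.72/10) = 4.698941
Te = 290 * (4.698941 - 1) = 1072.7 K

1072.7 K


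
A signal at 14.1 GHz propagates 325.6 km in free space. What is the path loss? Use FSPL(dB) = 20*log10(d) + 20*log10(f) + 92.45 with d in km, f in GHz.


20*log10(325.6) = 50.25
20*log10(14.1) = 22.98
FSPL = 165.7 dB

165.7 dB


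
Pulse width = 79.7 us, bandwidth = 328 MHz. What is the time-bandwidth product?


TBP = 79.7 * 328 = 26141.6

26141.6


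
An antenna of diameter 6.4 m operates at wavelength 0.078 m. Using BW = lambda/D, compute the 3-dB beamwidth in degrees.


BW_rad = 0.078 / 6.4 = 0.012187
BW_deg = 0.7 degrees

0.7 degrees


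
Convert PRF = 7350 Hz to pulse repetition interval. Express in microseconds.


PRI = 1/7350 = 0.0001360544 s = 136.1 us

136.1 us


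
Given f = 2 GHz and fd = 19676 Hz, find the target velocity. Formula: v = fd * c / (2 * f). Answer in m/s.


v = 19676 * 3e8 / (2 * 2000000000.0) = 1475.7 m/s

1475.7 m/s


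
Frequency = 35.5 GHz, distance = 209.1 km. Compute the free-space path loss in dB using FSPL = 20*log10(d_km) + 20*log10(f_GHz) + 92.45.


20*log10(209.1) = 46.41
20*log10(35.5) = 31.0
FSPL = 169.9 dB

169.9 dB


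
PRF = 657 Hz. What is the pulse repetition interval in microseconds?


PRI = 1/657 = 0.00152207 s = 1522.1 us

1522.1 us


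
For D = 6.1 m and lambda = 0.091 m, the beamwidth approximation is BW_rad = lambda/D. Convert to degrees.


BW_rad = 0.091 / 6.1 = 0.014918
BW_deg = 0.85 degrees

0.85 degrees


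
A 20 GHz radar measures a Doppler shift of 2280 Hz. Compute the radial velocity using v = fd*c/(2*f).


v = 2280 * 3e8 / (2 * 20000000000.0) = 17.1 m/s

17.1 m/s


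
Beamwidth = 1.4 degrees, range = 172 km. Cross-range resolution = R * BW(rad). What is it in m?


BW_rad = 0.02443461
CR = 172000 * 0.02443461 = 4202.8 m

4202.8 m


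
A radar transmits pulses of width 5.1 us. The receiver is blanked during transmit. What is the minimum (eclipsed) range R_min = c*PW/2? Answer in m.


R_min = 3e8 * 5.1e-6 / 2 = 765.0 m

765.0 m


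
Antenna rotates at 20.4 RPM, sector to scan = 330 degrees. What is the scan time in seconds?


t = 330 / (20.4 * 360) * 60 = 2.7 s

2.7 s


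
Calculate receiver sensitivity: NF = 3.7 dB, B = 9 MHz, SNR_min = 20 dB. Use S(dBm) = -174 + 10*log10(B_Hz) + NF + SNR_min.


10*log10(9000000.0) = 69.54
S = -174 + 69.54 + 3.7 + 20 = -80.8 dBm

-80.8 dBm


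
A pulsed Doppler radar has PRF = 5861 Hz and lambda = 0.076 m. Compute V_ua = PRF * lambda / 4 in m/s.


V_ua = 5861 * 0.076 / 4 = 111.4 m/s

111.4 m/s


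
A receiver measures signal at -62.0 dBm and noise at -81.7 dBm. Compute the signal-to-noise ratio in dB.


SNR = -62.0 - (-81.7) = 19.7 dB

19.7 dB


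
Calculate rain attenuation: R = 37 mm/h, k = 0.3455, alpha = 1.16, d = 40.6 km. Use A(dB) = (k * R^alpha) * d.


gamma = 0.3455 * 37^1.16 = 22.780437 dB/km
A = 22.780437 * 40.6 = 924.89 dB

924.89 dB


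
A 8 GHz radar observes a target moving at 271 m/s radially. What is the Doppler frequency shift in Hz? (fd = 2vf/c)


fd = 2 * 271 * 8000000000.0 / 3e8 = 14453.3 Hz

14453.3 Hz


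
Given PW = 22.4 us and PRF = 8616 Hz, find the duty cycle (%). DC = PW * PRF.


DC = 22.4e-6 * 8616 * 100 = 19.3%

19.3%


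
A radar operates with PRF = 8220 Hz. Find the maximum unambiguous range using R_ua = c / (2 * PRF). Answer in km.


R_ua = 3e8 / (2 * 8220) = 18248.2 m = 18.2 km

18.2 km


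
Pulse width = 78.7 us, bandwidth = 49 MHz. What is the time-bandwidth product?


TBP = 78.7 * 49 = 3856.3

3856.3


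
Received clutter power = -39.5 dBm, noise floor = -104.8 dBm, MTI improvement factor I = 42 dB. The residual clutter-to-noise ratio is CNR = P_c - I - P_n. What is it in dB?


CNR = -39.5 - 42 - (-104.8) = 23.3 dB

23.3 dB


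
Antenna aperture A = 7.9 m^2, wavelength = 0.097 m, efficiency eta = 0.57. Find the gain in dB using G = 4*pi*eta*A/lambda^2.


G_linear = 4*pi*0.57*7.9/0.097^2 = 6014.07
G_dB = 10*log10(6014.07) = 37.8 dB

37.8 dB


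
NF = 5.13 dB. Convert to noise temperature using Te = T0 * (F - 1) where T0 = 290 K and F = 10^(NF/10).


NF_lin = 10^(5.13/10) = 3.258367
Te = 290 * (3.258367 - 1) = 654.9 K

654.9 K


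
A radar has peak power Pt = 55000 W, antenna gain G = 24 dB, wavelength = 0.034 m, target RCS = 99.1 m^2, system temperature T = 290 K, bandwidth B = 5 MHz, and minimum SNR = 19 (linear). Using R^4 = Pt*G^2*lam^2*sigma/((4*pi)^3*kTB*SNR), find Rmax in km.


G_lin = 10^(24/10) = 251.188643
R^4 = 55000 * 251.188643^2 * 0.034^2 * 99.1 / ((4*pi)^3 * 1.38e-23 * 290 * 5000000.0 * 19)
R^4 = 5.26943e17 m^4
R_max = (5.26943e17)^(1/4) = 26942.7 m = 26.9 km

26.9 km


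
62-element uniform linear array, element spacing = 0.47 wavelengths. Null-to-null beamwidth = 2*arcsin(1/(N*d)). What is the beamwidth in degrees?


1/(N*d) = 1/(62*0.47) = 0.034317
BW = 2*arcsin(0.034317) = 3.9 degrees

3.9 degrees


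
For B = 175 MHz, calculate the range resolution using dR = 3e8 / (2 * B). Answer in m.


dR = 3e8 / (2 * 175000000.0) = 0.86 m

0.86 m


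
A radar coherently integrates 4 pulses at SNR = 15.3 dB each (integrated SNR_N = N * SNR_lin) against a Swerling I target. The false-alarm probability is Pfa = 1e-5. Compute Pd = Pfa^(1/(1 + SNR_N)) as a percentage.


SNR_lin = 10^(15.3/10) = 33.88442
SNR_N = 4 * 33.88442 = 135.53768
1/(1 + SNR_N) = 1/136.53768 = 0.007324
Pd = (1e-5)^0.007324 = 0.91914
Pd = 91.9%

91.9%


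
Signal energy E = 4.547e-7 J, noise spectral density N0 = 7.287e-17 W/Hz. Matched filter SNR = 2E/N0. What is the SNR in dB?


SNR_lin = 2 * 4.547e-7 / 7.287e-17 = 1.248e10
SNR_dB = 10*log10(1.248e10) = 101.0 dB

101.0 dB


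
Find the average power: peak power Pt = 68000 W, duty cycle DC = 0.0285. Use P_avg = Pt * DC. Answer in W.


P_avg = 68000 * 0.0285 = 1938.0 W

1938.0 W


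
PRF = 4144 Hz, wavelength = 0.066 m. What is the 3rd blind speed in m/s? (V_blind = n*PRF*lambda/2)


V_blind = 3 * 4144 * 0.066 / 2 = 410.3 m/s

410.3 m/s


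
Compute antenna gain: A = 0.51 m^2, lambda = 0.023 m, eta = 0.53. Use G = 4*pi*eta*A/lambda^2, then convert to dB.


G_linear = 4*pi*0.53*0.51/0.023^2 = 6420.96
G_dB = 10*log10(6420.96) = 38.1 dB

38.1 dB


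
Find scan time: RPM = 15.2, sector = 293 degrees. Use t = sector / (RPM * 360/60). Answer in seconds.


t = 293 / (15.2 * 360) * 60 = 3.21 s

3.21 s


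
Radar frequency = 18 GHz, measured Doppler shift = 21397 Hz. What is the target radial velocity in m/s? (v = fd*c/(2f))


v = 21397 * 3e8 / (2 * 18000000000.0) = 178.3 m/s

178.3 m/s


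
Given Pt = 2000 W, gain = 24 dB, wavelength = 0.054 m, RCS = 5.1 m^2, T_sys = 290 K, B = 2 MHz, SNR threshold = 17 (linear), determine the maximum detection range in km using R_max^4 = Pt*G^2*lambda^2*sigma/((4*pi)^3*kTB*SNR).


G_lin = 10^(24/10) = 251.188643
R^4 = 2000 * 251.188643^2 * 0.054^2 * 5.1 / ((4*pi)^3 * 1.38e-23 * 290 * 2000000.0 * 17)
R^4 = 6.95028e15 m^4
R_max = (6.95028e15)^(1/4) = 9130.6 m = 9.1 km

9.1 km


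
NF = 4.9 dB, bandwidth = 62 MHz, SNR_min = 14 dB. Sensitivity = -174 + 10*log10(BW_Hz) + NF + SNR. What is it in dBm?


10*log10(62000000.0) = 77.92
S = -174 + 77.92 + 4.9 + 14 = -77.2 dBm

-77.2 dBm


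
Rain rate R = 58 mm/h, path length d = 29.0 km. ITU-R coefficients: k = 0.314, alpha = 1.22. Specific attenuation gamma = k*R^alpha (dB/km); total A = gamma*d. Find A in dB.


gamma = 0.314 * 58^1.22 = 44.49506 dB/km
A = 44.49506 * 29.0 = 1290.36 dB

1290.36 dB


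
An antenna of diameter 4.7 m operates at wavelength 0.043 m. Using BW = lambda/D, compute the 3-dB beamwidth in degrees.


BW_rad = 0.043 / 4.7 = 0.009149
BW_deg = 0.52 degrees

0.52 degrees


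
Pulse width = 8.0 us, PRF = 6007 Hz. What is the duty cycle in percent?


DC = 8.0e-6 * 6007 * 100 = 4.81%

4.81%


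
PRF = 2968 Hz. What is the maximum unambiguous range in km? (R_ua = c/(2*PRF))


R_ua = 3e8 / (2 * 2968) = 50539.1 m = 50.5 km

50.5 km


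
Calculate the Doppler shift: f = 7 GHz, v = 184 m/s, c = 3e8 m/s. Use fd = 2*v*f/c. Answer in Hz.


fd = 2 * 184 * 7000000000.0 / 3e8 = 8586.7 Hz

8586.7 Hz


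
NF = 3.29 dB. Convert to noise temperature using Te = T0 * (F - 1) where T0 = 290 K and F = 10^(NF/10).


NF_lin = 10^(3.29/10) = 2.133045
Te = 290 * (2.133045 - 1) = 328.6 K

328.6 K


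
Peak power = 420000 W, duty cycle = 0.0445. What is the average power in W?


P_avg = 420000 * 0.0445 = 18690.0 W

18690.0 W


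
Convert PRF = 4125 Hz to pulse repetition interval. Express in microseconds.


PRI = 1/4125 = 0.0002424242 s = 242.4 us

242.4 us


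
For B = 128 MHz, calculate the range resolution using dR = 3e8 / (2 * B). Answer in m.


dR = 3e8 / (2 * 128000000.0) = 1.17 m

1.17 m


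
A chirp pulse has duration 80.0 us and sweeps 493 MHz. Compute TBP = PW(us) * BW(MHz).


TBP = 80.0 * 493 = 39440.0

39440.0


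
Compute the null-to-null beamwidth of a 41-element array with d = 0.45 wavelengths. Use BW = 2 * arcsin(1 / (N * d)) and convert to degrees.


1/(N*d) = 1/(41*0.45) = 0.054201
BW = 2*arcsin(0.054201) = 6.2 degrees

6.2 degrees


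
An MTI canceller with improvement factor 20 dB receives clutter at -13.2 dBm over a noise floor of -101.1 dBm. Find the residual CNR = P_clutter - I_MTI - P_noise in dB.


CNR = -13.2 - 20 - (-101.1) = 67.9 dB

67.9 dB


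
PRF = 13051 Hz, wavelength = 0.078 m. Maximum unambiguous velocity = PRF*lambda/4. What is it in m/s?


V_ua = 13051 * 0.078 / 4 = 254.5 m/s

254.5 m/s


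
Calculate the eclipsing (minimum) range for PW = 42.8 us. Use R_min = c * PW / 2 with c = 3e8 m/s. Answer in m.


R_min = 3e8 * 42.8e-6 / 2 = 6420.0 m

6420.0 m


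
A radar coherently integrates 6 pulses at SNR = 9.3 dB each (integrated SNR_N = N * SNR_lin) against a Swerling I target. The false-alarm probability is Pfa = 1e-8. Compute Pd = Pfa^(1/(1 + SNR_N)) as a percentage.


SNR_lin = 10^(9.3/10) = 8.51138
SNR_N = 6 * 8.51138 = 51.06828
1/(1 + SNR_N) = 1/52.06828 = 0.0192056
Pd = (1e-8)^0.0192056 = 0.70203
Pd = 70.2%

70.2%


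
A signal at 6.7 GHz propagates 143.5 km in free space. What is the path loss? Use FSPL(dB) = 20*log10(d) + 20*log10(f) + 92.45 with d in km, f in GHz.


20*log10(143.5) = 43.14
20*log10(6.7) = 16.52
FSPL = 152.1 dB

152.1 dB


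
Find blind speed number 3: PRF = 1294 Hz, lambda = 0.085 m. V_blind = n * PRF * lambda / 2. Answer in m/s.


V_blind = 3 * 1294 * 0.085 / 2 = 165.0 m/s

165.0 m/s


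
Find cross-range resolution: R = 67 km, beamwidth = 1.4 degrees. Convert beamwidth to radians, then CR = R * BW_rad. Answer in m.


BW_rad = 0.02443461
CR = 67000 * 0.02443461 = 1637.1 m

1637.1 m


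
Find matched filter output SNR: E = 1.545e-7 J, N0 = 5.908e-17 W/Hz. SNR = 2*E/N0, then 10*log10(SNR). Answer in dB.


SNR_lin = 2 * 1.545e-7 / 5.908e-17 = 5.23e9
SNR_dB = 10*log10(5.23e9) = 97.2 dB

97.2 dB


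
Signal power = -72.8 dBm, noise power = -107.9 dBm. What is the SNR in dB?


SNR = -72.8 - (-107.9) = 35.1 dB

35.1 dB


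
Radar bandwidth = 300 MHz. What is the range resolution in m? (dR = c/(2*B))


dR = 3e8 / (2 * 300000000.0) = 0.5 m

0.5 m


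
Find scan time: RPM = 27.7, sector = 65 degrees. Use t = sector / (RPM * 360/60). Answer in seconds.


t = 65 / (27.7 * 360) * 60 = 0.39 s

0.39 s


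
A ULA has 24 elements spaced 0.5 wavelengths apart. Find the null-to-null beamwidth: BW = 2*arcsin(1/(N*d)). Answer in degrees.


1/(N*d) = 1/(24*0.5) = 0.083333
BW = 2*arcsin(0.083333) = 9.6 degrees

9.6 degrees


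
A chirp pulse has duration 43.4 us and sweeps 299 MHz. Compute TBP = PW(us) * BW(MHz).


TBP = 43.4 * 299 = 12976.6

12976.6


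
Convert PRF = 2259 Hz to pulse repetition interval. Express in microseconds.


PRI = 1/2259 = 0.0004426737 s = 442.7 us

442.7 us


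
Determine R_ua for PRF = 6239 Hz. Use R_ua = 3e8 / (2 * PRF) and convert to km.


R_ua = 3e8 / (2 * 6239) = 24042.3 m = 24.0 km

24.0 km


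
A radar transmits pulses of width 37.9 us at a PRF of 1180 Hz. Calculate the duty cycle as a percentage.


DC = 37.9e-6 * 1180 * 100 = 4.47%

4.47%


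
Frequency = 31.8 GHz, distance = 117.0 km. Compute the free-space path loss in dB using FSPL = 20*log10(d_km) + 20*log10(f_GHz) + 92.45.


20*log10(117.0) = 41.36
20*log10(31.8) = 30.05
FSPL = 163.9 dB

163.9 dB


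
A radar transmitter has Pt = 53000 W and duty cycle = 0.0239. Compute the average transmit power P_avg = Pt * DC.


P_avg = 53000 * 0.0239 = 1266.7 W

1266.7 W


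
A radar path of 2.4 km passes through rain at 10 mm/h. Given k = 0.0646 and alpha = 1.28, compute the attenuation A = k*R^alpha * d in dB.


gamma = 0.0646 * 10^1.28 = 1.230928 dB/km
A = 1.230928 * 2.4 = 2.95 dB

2.95 dB


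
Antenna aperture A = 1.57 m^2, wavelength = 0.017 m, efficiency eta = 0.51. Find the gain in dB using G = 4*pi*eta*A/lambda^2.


G_linear = 4*pi*0.51*1.57/0.017^2 = 34816.24
G_dB = 10*log10(34816.24) = 45.4 dB

45.4 dB


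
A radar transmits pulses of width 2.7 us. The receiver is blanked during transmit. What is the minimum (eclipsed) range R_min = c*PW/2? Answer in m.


R_min = 3e8 * 2.7e-6 / 2 = 405.0 m

405.0 m


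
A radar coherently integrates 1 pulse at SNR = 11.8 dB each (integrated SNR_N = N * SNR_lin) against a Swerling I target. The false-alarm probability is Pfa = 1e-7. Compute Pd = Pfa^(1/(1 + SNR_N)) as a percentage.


SNR_lin = 10^(11.8/10) = 15.13561
SNR_N = 1 * 15.13561 = 15.13561
1/(1 + SNR_N) = 1/16.13561 = 0.0619747
Pd = (1e-7)^0.0619747 = 0.36828
Pd = 36.8%

36.8%


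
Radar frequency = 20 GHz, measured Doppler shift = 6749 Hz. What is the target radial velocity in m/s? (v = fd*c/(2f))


v = 6749 * 3e8 / (2 * 20000000000.0) = 50.6 m/s

50.6 m/s


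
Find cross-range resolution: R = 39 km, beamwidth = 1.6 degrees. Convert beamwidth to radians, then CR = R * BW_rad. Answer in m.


BW_rad = 0.027925268
CR = 39000 * 0.027925268 = 1089.1 m

1089.1 m


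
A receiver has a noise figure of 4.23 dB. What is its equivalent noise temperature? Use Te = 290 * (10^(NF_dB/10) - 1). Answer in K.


NF_lin = 10^(4.23/10) = 2.6485
Te = 290 * (2.6485 - 1) = 478.1 K

478.1 K


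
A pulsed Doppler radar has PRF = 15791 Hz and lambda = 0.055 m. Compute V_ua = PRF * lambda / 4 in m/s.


V_ua = 15791 * 0.055 / 4 = 217.1 m/s

217.1 m/s


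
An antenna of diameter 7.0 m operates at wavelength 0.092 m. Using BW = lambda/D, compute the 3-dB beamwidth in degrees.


BW_rad = 0.092 / 7.0 = 0.013143
BW_deg = 0.75 degrees

0.75 degrees


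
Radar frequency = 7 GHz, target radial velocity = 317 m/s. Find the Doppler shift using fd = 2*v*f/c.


fd = 2 * 317 * 7000000000.0 / 3e8 = 14793.3 Hz

14793.3 Hz


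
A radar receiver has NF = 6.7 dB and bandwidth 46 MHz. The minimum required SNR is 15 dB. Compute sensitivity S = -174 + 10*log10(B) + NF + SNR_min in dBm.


10*log10(46000000.0) = 76.63
S = -174 + 76.63 + 6.7 + 15 = -75.7 dBm

-75.7 dBm


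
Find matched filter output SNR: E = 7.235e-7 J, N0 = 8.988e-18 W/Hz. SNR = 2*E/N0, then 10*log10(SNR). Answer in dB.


SNR_lin = 2 * 7.235e-7 / 8.988e-18 = 1.61e11
SNR_dB = 10*log10(1.61e11) = 112.1 dB

112.1 dB


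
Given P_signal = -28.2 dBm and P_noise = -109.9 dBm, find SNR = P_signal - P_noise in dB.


SNR = -28.2 - (-109.9) = 81.7 dB

81.7 dB


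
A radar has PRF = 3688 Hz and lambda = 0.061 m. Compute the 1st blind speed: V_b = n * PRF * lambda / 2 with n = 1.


V_blind = 1 * 3688 * 0.061 / 2 = 112.5 m/s

112.5 m/s


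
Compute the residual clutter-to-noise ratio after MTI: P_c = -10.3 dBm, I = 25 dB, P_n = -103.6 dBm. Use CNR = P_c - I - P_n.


CNR = -10.3 - 25 - (-103.6) = 68.3 dB

68.3 dB


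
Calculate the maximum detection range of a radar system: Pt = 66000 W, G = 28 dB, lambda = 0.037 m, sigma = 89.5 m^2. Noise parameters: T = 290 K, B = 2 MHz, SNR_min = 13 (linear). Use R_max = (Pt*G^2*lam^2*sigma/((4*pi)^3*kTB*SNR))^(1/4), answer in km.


G_lin = 10^(28/10) = 630.957344
R^4 = 66000 * 630.957344^2 * 0.037^2 * 89.5 / ((4*pi)^3 * 1.38e-23 * 290 * 2000000.0 * 13)
R^4 = 1.55916e19 m^4
R_max = (1.55916e19)^(1/4) = 62838.0 m = 62.8 km

62.8 km


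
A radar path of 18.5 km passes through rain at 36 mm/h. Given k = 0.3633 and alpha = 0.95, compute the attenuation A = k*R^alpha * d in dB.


gamma = 0.3633 * 36^0.95 = 10.933338 dB/km
A = 10.933338 * 18.5 = 202.27 dB

202.27 dB


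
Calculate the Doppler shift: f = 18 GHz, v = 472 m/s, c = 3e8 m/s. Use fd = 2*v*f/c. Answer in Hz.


fd = 2 * 472 * 18000000000.0 / 3e8 = 56640.0 Hz

56640.0 Hz


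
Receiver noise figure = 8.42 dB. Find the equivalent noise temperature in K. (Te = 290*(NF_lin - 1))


NF_lin = 10^(8.42/10) = 6.950243
Te = 290 * (6.950243 - 1) = 1725.6 K

1725.6 K


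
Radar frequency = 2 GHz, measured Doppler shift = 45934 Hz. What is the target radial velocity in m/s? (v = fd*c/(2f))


v = 45934 * 3e8 / (2 * 2000000000.0) = 3445.1 m/s

3445.1 m/s


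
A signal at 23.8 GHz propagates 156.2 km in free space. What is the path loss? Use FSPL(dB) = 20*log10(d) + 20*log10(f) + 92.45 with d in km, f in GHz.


20*log10(156.2) = 43.87
20*log10(23.8) = 27.53
FSPL = 163.9 dB

163.9 dB


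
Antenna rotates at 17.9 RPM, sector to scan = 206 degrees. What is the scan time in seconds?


t = 206 / (17.9 * 360) * 60 = 1.92 s

1.92 s


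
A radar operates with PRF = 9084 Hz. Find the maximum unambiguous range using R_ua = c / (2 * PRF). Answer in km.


R_ua = 3e8 / (2 * 9084) = 16512.5 m = 16.5 km

16.5 km


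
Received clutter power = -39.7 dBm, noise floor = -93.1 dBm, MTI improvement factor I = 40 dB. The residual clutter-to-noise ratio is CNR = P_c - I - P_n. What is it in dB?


CNR = -39.7 - 40 - (-93.1) = 13.4 dB

13.4 dB


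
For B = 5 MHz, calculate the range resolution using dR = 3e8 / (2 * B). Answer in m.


dR = 3e8 / (2 * 5000000.0) = 30.0 m

30.0 m


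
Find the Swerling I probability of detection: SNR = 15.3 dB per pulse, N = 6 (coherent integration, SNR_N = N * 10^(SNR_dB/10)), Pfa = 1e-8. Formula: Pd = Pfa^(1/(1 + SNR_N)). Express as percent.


SNR_lin = 10^(15.3/10) = 33.88442
SNR_N = 6 * 33.88442 = 203.30652
1/(1 + SNR_N) = 1/204.30652 = 0.0048946
Pd = (1e-8)^0.0048946 = 0.91378
Pd = 91.4%

91.4%


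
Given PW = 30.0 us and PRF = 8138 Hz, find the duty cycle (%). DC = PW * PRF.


DC = 30.0e-6 * 8138 * 100 = 24.41%

24.41%


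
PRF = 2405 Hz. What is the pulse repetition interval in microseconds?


PRI = 1/2405 = 0.0004158004 s = 415.8 us

415.8 us


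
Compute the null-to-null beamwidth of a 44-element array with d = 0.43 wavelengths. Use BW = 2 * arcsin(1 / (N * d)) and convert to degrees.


1/(N*d) = 1/(44*0.43) = 0.052854
BW = 2*arcsin(0.052854) = 6.1 degrees

6.1 degrees


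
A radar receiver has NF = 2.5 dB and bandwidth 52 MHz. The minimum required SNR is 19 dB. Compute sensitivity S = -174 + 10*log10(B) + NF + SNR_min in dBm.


10*log10(52000000.0) = 77.16
S = -174 + 77.16 + 2.5 + 19 = -75.3 dBm

-75.3 dBm


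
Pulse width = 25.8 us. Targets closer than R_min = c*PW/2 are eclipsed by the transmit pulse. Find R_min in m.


R_min = 3e8 * 25.8e-6 / 2 = 3870.0 m

3870.0 m


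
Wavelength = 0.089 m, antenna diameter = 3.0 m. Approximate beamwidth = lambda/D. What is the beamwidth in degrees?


BW_rad = 0.089 / 3.0 = 0.029667
BW_deg = 1.7 degrees

1.7 degrees


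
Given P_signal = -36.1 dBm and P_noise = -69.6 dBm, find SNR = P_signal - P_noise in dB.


SNR = -36.1 - (-69.6) = 33.5 dB

33.5 dB


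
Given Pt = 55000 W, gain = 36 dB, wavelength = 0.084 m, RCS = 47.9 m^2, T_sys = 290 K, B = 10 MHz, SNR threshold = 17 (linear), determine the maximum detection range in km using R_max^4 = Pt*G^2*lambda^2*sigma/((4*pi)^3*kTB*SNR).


G_lin = 10^(36/10) = 3981.071706
R^4 = 55000 * 3981.071706^2 * 0.084^2 * 47.9 / ((4*pi)^3 * 1.38e-23 * 290 * 10000000.0 * 17)
R^4 = 2.18223e20 m^4
R_max = (2.18223e20)^(1/4) = 121541.7 m = 121.5 km

121.5 km


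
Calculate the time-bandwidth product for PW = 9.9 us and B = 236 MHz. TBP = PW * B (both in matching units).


TBP = 9.9 * 236 = 2336.4

2336.4


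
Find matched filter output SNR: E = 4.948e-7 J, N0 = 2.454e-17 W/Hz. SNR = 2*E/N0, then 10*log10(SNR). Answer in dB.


SNR_lin = 2 * 4.948e-7 / 2.454e-17 = 4.033e10
SNR_dB = 10*log10(4.033e10) = 106.1 dB

106.1 dB


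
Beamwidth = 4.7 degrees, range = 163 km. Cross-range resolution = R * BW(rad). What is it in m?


BW_rad = 0.082030475
CR = 163000 * 0.082030475 = 13371.0 m

13371.0 m


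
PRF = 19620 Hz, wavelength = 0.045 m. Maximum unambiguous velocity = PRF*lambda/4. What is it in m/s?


V_ua = 19620 * 0.045 / 4 = 220.7 m/s

220.7 m/s


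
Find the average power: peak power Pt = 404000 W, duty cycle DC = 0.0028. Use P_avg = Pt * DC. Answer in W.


P_avg = 404000 * 0.0028 = 1131.2 W

1131.2 W


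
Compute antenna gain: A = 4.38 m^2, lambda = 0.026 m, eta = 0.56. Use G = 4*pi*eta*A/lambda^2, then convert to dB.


G_linear = 4*pi*0.56*4.38/0.026^2 = 45595.85
G_dB = 10*log10(45595.85) = 46.6 dB

46.6 dB


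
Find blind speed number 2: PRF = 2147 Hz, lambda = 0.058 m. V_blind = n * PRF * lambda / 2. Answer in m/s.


V_blind = 2 * 2147 * 0.058 / 2 = 124.5 m/s

124.5 m/s


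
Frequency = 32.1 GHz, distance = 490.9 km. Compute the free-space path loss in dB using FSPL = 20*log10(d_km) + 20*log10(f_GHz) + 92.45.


20*log10(490.9) = 53.82
20*log10(32.1) = 30.13
FSPL = 176.4 dB

176.4 dB


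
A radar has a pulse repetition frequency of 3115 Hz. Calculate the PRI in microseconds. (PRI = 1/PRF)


PRI = 1/3115 = 0.0003210273 s = 321.0 us

321.0 us


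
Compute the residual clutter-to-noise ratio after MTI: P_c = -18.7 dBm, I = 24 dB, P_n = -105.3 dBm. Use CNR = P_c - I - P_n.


CNR = -18.7 - 24 - (-105.3) = 62.6 dB

62.6 dB


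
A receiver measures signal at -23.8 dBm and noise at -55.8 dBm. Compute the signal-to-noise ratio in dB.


SNR = -23.8 - (-55.8) = 32.0 dB

32.0 dB


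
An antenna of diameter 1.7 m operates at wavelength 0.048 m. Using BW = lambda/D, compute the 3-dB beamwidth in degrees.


BW_rad = 0.048 / 1.7 = 0.028235
BW_deg = 1.62 degrees

1.62 degrees


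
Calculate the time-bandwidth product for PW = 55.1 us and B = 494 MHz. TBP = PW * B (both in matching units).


TBP = 55.1 * 494 = 27219.4

27219.4


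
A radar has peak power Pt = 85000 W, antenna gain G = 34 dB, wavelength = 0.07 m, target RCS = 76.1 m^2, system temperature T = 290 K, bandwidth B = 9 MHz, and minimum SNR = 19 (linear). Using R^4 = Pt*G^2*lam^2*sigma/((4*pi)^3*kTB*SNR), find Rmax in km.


G_lin = 10^(34/10) = 2511.886432
R^4 = 85000 * 2511.886432^2 * 0.07^2 * 76.1 / ((4*pi)^3 * 1.38e-23 * 290 * 9000000.0 * 19)
R^4 = 1.47264e20 m^4
R_max = (1.47264e20)^(1/4) = 110160.1 m = 110.2 km

110.2 km


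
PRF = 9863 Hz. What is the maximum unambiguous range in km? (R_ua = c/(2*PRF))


R_ua = 3e8 / (2 * 9863) = 15208.4 m = 15.2 km

15.2 km


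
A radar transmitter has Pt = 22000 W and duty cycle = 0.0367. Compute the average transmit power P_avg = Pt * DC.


P_avg = 22000 * 0.0367 = 807.4 W

807.4 W


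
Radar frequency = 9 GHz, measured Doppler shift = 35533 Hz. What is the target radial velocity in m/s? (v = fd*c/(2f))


v = 35533 * 3e8 / (2 * 9000000000.0) = 592.2 m/s

592.2 m/s


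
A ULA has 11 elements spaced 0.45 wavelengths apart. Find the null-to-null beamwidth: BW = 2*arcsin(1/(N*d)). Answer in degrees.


1/(N*d) = 1/(11*0.45) = 0.20202
BW = 2*arcsin(0.20202) = 23.3 degrees

23.3 degrees


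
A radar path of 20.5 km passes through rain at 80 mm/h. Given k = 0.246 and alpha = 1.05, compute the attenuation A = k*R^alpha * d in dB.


gamma = 0.246 * 80^1.05 = 24.500762 dB/km
A = 24.500762 * 20.5 = 502.27 dB

502.27 dB


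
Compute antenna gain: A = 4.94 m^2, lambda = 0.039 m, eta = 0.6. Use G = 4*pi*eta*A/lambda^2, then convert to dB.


G_linear = 4*pi*0.6*4.94/0.039^2 = 24488.31
G_dB = 10*log10(24488.31) = 43.9 dB

43.9 dB


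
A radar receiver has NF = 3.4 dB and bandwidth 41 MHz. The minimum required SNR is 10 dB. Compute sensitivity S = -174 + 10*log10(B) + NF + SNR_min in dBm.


10*log10(41000000.0) = 76.13
S = -174 + 76.13 + 3.4 + 10 = -84.5 dBm

-84.5 dBm


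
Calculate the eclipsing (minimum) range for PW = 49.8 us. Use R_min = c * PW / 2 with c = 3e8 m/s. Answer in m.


R_min = 3e8 * 49.8e-6 / 2 = 7470.0 m

7470.0 m


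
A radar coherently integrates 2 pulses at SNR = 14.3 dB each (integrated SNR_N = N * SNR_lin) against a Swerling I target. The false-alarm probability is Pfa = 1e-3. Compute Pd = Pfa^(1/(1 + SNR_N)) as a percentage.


SNR_lin = 10^(14.3/10) = 26.91535
SNR_N = 2 * 26.91535 = 53.8307
1/(1 + SNR_N) = 1/54.8307 = 0.018238
Pd = (1e-3)^0.018238 = 0.88163
Pd = 88.2%

88.2%


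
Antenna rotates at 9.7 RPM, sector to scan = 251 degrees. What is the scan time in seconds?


t = 251 / (9.7 * 360) * 60 = 4.31 s

4.31 s


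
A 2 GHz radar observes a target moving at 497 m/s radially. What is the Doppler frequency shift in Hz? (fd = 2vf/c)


fd = 2 * 497 * 2000000000.0 / 3e8 = 6626.7 Hz

6626.7 Hz


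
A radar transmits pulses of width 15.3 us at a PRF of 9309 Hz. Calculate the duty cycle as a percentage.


DC = 15.3e-6 * 9309 * 100 = 14.24%

14.24%


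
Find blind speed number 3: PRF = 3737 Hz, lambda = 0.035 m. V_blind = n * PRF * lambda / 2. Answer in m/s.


V_blind = 3 * 3737 * 0.035 / 2 = 196.2 m/s

196.2 m/s


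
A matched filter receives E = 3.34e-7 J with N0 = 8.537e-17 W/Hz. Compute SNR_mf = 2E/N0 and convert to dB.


SNR_lin = 2 * 3.34e-7 / 8.537e-17 = 7.825e9
SNR_dB = 10*log10(7.825e9) = 98.9 dB

98.9 dB


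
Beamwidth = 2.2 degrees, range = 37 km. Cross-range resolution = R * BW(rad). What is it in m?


BW_rad = 0.038397244
CR = 37000 * 0.038397244 = 1420.7 m

1420.7 m


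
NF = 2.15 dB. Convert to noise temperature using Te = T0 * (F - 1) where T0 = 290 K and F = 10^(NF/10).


NF_lin = 10^(2.15/10) = 1.64059
Te = 290 * (1.64059 - 1) = 185.8 K

185.8 K


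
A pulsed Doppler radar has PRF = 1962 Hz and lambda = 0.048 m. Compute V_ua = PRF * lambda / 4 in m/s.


V_ua = 1962 * 0.048 / 4 = 23.5 m/s

23.5 m/s


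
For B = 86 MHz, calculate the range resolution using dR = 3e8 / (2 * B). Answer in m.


dR = 3e8 / (2 * 86000000.0) = 1.74 m

1.74 m


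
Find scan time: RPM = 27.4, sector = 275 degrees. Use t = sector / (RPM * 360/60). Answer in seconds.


t = 275 / (27.4 * 360) * 60 = 1.67 s

1.67 s


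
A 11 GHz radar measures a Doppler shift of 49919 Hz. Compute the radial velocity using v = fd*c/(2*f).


v = 49919 * 3e8 / (2 * 11000000000.0) = 680.7 m/s

680.7 m/s


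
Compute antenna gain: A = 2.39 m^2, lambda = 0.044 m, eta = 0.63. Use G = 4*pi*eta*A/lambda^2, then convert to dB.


G_linear = 4*pi*0.63*2.39/0.044^2 = 9773.34
G_dB = 10*log10(9773.34) = 39.9 dB

39.9 dB


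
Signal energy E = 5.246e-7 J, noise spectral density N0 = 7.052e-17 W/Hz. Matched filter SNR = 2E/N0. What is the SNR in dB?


SNR_lin = 2 * 5.246e-7 / 7.052e-17 = 1.488e10
SNR_dB = 10*log10(1.488e10) = 101.7 dB

101.7 dB


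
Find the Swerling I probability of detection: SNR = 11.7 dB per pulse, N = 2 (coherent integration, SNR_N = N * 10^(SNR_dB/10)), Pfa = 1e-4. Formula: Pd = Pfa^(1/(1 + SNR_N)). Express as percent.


SNR_lin = 10^(11.7/10) = 14.79108
SNR_N = 2 * 14.79108 = 29.58216
1/(1 + SNR_N) = 1/30.58216 = 0.0326988
Pd = (1e-4)^0.0326988 = 0.73995
Pd = 74.0%

74.0%


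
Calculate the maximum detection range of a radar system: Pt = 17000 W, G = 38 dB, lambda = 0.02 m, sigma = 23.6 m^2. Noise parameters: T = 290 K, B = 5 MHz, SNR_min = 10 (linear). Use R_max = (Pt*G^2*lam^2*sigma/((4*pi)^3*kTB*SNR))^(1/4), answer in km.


G_lin = 10^(38/10) = 6309.573445
R^4 = 17000 * 6309.573445^2 * 0.02^2 * 23.6 / ((4*pi)^3 * 1.38e-23 * 290 * 5000000.0 * 10)
R^4 = 1.60896e19 m^4
R_max = (1.60896e19)^(1/4) = 63333.9 m = 63.3 km

63.3 km


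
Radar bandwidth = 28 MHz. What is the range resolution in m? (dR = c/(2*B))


dR = 3e8 / (2 * 28000000.0) = 5.36 m

5.36 m


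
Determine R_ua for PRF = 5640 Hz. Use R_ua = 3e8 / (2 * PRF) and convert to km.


R_ua = 3e8 / (2 * 5640) = 26595.7 m = 26.6 km

26.6 km


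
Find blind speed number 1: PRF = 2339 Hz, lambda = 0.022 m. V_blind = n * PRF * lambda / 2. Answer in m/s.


V_blind = 1 * 2339 * 0.022 / 2 = 25.7 m/s

25.7 m/s


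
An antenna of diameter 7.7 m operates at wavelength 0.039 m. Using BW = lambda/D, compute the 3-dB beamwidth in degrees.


BW_rad = 0.039 / 7.7 = 0.005065
BW_deg = 0.29 degrees

0.29 degrees


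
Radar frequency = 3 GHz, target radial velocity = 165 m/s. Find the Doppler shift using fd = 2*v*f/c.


fd = 2 * 165 * 3000000000.0 / 3e8 = 3300.0 Hz

3300.0 Hz


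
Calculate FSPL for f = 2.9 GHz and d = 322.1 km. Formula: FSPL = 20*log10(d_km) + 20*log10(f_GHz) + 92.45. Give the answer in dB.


20*log10(322.1) = 50.16
20*log10(2.9) = 9.25
FSPL = 151.9 dB

151.9 dB
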